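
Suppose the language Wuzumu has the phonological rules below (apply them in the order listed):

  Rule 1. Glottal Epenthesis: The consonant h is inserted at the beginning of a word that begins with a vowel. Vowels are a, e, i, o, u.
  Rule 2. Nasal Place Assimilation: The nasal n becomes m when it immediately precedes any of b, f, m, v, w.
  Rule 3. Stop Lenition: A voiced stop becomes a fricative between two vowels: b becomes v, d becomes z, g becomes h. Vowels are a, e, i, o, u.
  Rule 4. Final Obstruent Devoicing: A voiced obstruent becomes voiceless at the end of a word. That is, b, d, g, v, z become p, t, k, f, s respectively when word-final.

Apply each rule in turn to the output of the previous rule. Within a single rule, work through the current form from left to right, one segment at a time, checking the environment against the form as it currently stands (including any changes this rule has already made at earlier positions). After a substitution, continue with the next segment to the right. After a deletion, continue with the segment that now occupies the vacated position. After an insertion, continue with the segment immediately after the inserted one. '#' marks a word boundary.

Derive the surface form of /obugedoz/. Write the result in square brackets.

Rule 1 Glottal Epenthesis: [obugedoz] → [hobugedoz]
Rule 2 Nasal Place Assimilation: no change — [hobugedoz]
Rule 3 Stop Lenition: [hobugedoz] → [hovuhezoz]
Rule 4 Final Obstruent Devoicing: [hovuhezoz] → [hovuhezos]

[hovuhezos]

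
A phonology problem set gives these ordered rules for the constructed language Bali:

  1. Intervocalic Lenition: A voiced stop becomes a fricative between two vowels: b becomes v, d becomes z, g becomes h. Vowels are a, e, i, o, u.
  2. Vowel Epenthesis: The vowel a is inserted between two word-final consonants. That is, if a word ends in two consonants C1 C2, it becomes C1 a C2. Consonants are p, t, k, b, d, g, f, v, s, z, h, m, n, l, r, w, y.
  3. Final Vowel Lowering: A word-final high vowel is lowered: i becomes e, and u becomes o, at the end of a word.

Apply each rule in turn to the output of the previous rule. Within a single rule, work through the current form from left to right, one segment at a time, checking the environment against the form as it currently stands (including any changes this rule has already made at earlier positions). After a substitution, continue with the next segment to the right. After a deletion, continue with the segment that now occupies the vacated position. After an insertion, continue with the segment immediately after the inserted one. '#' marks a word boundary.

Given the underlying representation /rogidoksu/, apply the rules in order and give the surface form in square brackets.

[rohizokso]

1 Intervocalic Lenition: [rogidoksu] → [rohizoksu]
2 Vowel Epenthesis: no change — [rohizoksu]
3 Final Vowel Lowering: [rohizoksu] → [rohizokso]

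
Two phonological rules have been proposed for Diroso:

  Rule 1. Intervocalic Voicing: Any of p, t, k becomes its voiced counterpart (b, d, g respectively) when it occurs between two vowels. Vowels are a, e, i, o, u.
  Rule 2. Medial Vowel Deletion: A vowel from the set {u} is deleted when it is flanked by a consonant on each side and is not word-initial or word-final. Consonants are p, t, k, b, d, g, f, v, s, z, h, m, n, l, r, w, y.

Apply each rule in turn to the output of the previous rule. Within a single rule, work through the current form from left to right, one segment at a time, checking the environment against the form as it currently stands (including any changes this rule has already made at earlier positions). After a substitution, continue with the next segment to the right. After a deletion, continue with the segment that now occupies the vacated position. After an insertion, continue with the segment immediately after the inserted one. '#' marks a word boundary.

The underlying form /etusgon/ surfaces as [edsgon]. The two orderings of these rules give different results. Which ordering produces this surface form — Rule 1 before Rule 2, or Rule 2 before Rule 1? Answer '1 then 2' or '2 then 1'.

Order 1 then 2:
  1 Intervocalic Voicing: [etusgon] → [edusgon]
  2 Medial Vowel Deletion: [edusgon] → [edsgon]
  result: [edsgon]
Order 2 then 1:
  2 Medial Vowel Deletion: [etusgon] → [etsgon]
  1 Intervocalic Voicing: no change — [etsgon]
  result: [etsgon]

1 then 2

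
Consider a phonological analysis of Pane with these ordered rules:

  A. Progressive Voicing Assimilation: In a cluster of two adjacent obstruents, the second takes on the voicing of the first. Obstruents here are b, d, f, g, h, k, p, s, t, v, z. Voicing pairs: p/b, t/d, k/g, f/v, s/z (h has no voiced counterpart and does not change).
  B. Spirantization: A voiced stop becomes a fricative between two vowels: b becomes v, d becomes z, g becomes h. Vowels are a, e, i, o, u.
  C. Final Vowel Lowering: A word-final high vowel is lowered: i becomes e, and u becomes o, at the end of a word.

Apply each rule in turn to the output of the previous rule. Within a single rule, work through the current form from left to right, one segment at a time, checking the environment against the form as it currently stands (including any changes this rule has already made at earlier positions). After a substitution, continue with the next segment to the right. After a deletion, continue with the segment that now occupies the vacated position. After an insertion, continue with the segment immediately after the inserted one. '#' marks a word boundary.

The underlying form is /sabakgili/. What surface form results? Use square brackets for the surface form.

[savakkile]

A Progressive Voicing Assimilation: [sabakgili] → [sabakkili]
B Spirantization: [sabakkili] → [savakkili]
C Final Vowel Lowering: [savakkili] → [savakkile]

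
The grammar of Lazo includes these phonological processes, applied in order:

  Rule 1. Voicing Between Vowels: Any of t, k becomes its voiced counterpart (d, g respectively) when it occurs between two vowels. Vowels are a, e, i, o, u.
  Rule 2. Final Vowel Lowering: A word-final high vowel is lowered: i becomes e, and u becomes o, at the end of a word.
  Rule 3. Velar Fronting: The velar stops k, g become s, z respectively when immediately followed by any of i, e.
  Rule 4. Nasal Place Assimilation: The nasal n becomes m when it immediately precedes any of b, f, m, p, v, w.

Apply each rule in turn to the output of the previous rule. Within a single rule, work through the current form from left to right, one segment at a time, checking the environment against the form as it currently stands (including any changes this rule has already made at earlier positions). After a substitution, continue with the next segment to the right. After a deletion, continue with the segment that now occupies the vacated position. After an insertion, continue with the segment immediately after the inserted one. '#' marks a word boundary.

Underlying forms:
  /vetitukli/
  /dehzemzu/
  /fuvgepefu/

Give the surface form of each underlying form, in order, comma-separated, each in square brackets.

/vetitukli/:
  Rule 1 Voicing Between Vowels: [vetitukli] → [vedidukli]
  Rule 2 Final Vowel Lowering: [vedidukli] → [vedidukle]
  Rule 3 Velar Fronting: no change — [vedidukle]
  Rule 4 Nasal Place Assimilation: no change — [vedidukle]
/dehzemzu/:
  Rule 1 Voicing Between Vowels: no change — [dehzemzu]
  Rule 2 Final Vowel Lowering: [dehzemzu] → [dehzemzo]
  Rule 3 Velar Fronting: no change — [dehzemzo]
  Rule 4 Nasal Place Assimilation: no change — [dehzemzo]
/fuvgepefu/:
  Rule 1 Voicing Between Vowels: no change — [fuvgepefu]
  Rule 2 Final Vowel Lowering: [fuvgepefu] → [fuvgepefo]
  Rule 3 Velar Fronting: [fuvgepefo] → [fuvzepefo]
  Rule 4 Nasal Place Assimilation: no change — [fuvzepefo]

[vedidukle], [dehzemzo], [fuvzepefo]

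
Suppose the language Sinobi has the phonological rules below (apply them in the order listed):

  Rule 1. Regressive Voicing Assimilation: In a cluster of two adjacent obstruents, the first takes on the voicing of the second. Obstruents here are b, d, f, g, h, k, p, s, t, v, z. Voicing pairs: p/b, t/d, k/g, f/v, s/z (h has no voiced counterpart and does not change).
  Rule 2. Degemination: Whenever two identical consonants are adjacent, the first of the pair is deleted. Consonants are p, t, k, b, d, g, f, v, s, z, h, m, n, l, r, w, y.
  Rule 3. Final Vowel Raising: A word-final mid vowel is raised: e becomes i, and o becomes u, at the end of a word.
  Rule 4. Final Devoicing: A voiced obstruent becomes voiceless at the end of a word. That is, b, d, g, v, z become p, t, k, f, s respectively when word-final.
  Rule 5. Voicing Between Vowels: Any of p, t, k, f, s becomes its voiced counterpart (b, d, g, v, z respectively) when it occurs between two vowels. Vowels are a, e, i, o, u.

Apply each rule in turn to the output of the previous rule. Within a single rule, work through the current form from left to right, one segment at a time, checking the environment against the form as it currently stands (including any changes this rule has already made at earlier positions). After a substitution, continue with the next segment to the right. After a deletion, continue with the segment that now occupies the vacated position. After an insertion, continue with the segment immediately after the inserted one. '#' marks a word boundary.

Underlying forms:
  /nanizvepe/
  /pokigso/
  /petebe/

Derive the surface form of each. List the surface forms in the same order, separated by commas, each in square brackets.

[nanizvebi], [pogiksu], [pedebi]

/nanizvepe/:
  Rule 1 Regressive Voicing Assimilation: no change — [nanizvepe]
  Rule 2 Degemination: no change — [nanizvepe]
  Rule 3 Final Vowel Raising: [nanizvepe] → [nanizvepi]
  Rule 4 Final Devoicing: no change — [nanizvepi]
  Rule 5 Voicing Between Vowels: [nanizvepi] → [nanizvebi]
/pokigso/:
  Rule 1 Regressive Voicing Assimilation: [pokigso] → [pokikso]
  Rule 2 Degemination: no change — [pokikso]
  Rule 3 Final Vowel Raising: [pokikso] → [pokiksu]
  Rule 4 Final Devoicing: no change — [pokiksu]
  Rule 5 Voicing Between Vowels: [pokiksu] → [pogiksu]
/petebe/:
  Rule 1 Regressive Voicing Assimilation: no change — [petebe]
  Rule 2 Degemination: no change — [petebe]
  Rule 3 Final Vowel Raising: [petebe] → [petebi]
  Rule 4 Final Devoicing: no change — [petebi]
  Rule 5 Voicing Between Vowels: [petebi] → [pedebi]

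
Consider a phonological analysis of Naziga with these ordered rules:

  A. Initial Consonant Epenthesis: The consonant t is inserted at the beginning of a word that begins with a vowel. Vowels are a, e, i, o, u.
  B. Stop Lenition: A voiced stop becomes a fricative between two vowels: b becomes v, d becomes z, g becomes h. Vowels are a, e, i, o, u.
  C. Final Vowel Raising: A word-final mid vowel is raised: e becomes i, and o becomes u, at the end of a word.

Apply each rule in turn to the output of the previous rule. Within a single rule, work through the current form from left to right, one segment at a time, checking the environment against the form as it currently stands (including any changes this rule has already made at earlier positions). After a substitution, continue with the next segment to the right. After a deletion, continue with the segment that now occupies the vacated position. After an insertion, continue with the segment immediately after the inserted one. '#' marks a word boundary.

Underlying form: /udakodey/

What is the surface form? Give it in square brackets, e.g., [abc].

A Initial Consonant Epenthesis: [udakodey] → [tudakodey]
B Stop Lenition: [tudakodey] → [tuzakozey]
C Final Vowel Raising: no change — [tuzakozey]

[tuzakozey]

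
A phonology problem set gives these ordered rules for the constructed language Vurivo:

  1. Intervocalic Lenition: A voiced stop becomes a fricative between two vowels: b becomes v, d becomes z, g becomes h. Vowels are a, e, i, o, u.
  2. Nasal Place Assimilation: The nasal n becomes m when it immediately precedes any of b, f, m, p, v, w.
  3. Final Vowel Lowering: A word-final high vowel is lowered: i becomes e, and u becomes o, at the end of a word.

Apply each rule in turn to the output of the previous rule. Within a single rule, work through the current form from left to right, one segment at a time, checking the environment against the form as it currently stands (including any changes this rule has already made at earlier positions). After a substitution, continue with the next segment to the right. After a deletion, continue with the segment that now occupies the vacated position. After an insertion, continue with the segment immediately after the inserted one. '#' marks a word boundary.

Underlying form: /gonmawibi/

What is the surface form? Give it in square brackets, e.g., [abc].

1 Intervocalic Lenition: [gonmawibi] → [gonmawivi]
2 Nasal Place Assimilation: [gonmawivi] → [gommawivi]
3 Final Vowel Lowering: [gommawivi] → [gommawive]

[gommawive]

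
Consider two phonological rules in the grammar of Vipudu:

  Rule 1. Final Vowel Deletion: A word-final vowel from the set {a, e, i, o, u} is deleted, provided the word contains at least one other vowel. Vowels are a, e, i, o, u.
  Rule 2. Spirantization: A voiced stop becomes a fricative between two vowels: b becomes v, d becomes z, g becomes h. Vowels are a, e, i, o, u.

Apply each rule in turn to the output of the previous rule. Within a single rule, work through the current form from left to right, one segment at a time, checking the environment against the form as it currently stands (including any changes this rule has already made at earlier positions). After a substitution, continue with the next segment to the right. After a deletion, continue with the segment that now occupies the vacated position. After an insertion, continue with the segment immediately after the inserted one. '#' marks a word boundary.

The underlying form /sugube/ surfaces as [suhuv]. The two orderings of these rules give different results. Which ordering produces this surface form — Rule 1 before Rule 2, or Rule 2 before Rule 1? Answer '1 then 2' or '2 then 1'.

Order 1 then 2:
  1 Final Vowel Deletion: [sugube] → [sugub]
  2 Spirantization: [sugub] → [suhub]
  result: [suhub]
Order 2 then 1:
  2 Spirantization: [sugube] → [suhuve]
  1 Final Vowel Deletion: [suhuve] → [suhuv]
  result: [suhuv]

2 then 1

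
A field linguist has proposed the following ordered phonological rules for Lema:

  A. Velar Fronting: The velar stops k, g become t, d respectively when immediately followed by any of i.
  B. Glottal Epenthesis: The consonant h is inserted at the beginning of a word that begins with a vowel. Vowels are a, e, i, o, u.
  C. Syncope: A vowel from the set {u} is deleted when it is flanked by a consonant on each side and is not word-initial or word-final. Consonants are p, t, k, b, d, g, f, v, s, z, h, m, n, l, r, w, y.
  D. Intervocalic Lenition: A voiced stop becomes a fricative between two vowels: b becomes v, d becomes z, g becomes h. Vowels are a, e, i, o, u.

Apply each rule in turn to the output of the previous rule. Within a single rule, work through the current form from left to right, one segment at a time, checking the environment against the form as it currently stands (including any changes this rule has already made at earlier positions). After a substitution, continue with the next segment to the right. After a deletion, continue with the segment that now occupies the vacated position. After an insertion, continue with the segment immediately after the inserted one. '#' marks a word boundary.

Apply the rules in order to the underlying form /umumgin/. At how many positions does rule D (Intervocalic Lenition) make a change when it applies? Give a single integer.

A Velar Fronting: [umumgin] → [umumdin]
B Glottal Epenthesis: [umumdin] → [humumdin]
C Syncope: [humumdin] → [hmmdin]
D Intervocalic Lenition: no change — [hmmdin]
Rule D changed 0 position(s).

0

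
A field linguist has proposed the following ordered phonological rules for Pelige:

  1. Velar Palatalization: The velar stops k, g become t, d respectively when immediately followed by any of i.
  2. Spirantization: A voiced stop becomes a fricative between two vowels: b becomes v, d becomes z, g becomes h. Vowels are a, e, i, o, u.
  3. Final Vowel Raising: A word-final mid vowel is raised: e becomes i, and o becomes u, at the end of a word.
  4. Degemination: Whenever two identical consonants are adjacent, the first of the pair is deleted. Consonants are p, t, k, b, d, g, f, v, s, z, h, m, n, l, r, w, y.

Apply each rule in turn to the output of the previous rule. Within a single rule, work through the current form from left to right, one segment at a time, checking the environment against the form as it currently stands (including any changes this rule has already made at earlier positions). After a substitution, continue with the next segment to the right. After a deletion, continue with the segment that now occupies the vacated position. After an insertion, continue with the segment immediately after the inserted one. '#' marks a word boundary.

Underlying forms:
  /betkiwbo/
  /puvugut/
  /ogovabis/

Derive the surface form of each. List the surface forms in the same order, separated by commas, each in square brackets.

[betiwbu], [puvuhut], [ohovavis]

/betkiwbo/:
  1 Velar Palatalization: [betkiwbo] → [bettiwbo]
  2 Spirantization: no change — [bettiwbo]
  3 Final Vowel Raising: [bettiwbo] → [bettiwbu]
  4 Degemination: [bettiwbu] → [betiwbu]
/puvugut/:
  1 Velar Palatalization: no change — [puvugut]
  2 Spirantization: [puvugut] → [puvuhut]
  3 Final Vowel Raising: no change — [puvuhut]
  4 Degemination: no change — [puvuhut]
/ogovabis/:
  1 Velar Palatalization: no change — [ogovabis]
  2 Spirantization: [ogovabis] → [ohovavis]
  3 Final Vowel Raising: no change — [ohovavis]
  4 Degemination: no change — [ohovavis]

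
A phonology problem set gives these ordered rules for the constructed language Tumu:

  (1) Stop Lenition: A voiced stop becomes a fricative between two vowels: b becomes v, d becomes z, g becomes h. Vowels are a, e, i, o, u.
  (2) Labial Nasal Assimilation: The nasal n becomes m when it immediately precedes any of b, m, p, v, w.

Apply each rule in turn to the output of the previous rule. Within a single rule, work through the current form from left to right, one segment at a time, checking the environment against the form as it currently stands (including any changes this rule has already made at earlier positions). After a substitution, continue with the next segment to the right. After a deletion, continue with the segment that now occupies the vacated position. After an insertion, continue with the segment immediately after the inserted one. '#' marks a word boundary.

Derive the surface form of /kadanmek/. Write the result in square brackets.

[kazammek]

(1) Stop Lenition: [kadanmek] → [kazanmek]
(2) Labial Nasal Assimilation: [kazanmek] → [kazammek]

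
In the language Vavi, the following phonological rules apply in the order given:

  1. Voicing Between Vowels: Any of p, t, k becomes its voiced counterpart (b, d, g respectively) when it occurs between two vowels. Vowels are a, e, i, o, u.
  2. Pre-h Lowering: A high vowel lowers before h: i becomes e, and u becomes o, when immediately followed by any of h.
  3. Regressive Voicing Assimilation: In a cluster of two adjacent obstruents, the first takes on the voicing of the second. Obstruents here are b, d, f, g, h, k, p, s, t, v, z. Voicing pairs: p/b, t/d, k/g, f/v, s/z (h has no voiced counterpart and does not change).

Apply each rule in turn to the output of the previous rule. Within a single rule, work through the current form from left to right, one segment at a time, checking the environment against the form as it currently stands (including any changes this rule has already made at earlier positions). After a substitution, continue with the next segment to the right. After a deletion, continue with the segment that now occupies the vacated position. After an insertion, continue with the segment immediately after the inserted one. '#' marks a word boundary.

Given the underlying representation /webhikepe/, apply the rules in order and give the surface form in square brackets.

1 Voicing Between Vowels: [webhikepe] → [webhigebe]
2 Pre-h Lowering: no change — [webhigebe]
3 Regressive Voicing Assimilation: [webhigebe] → [wephigebe]

[wephigebe]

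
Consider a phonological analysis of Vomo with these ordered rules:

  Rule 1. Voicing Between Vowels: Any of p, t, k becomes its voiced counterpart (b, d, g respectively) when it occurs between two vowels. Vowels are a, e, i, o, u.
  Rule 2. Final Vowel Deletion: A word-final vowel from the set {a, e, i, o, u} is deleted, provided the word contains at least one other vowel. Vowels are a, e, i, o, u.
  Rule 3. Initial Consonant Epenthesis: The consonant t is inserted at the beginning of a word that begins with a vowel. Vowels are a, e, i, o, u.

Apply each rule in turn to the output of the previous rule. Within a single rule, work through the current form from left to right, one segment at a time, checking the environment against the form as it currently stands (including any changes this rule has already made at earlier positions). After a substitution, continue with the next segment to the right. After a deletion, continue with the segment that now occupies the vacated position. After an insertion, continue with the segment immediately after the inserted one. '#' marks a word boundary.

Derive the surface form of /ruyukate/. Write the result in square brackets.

Rule 1 Voicing Between Vowels: [ruyukate] → [ruyugade]
Rule 2 Final Vowel Deletion: [ruyugade] → [ruyugad]
Rule 3 Initial Consonant Epenthesis: no change — [ruyugad]

[ruyugad]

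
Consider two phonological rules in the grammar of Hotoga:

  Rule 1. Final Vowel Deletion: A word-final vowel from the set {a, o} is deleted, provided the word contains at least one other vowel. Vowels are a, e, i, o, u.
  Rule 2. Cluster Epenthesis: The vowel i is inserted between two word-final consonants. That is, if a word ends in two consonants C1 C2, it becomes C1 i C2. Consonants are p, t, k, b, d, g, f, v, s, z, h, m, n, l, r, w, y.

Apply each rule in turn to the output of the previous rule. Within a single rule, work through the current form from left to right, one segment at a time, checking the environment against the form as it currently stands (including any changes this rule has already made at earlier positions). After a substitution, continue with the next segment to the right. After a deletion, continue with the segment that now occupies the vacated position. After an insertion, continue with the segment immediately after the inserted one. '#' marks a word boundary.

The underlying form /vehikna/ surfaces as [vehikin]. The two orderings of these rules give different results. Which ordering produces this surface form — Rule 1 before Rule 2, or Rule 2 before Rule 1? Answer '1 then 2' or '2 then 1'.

1 then 2

Order 1 then 2:
  1 Final Vowel Deletion: [vehikna] → [vehikn]
  2 Cluster Epenthesis: [vehikn] → [vehikin]
  result: [vehikin]
Order 2 then 1:
  2 Cluster Epenthesis: no change — [vehikna]
  1 Final Vowel Deletion: [vehikna] → [vehikn]
  result: [vehikn]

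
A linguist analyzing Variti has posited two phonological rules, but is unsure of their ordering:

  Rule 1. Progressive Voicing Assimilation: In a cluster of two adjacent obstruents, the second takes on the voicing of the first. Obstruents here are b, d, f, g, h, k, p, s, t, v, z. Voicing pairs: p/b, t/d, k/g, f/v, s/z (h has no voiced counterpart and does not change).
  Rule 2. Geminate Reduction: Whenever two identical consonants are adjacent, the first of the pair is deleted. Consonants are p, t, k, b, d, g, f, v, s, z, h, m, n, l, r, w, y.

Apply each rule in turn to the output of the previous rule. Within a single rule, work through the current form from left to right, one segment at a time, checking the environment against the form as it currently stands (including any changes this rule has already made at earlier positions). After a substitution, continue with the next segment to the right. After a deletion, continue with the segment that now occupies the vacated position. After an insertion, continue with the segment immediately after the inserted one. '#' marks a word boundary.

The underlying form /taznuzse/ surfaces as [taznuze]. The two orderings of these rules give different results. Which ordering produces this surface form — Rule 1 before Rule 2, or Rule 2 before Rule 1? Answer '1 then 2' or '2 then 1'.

1 then 2

Order 1 then 2:
  1 Progressive Voicing Assimilation: [taznuzse] → [taznuzze]
  2 Geminate Reduction: [taznuzze] → [taznuze]
  result: [taznuze]
Order 2 then 1:
  2 Geminate Reduction: no change — [taznuzse]
  1 Progressive Voicing Assimilation: [taznuzse] → [taznuzze]
  result: [taznuzze]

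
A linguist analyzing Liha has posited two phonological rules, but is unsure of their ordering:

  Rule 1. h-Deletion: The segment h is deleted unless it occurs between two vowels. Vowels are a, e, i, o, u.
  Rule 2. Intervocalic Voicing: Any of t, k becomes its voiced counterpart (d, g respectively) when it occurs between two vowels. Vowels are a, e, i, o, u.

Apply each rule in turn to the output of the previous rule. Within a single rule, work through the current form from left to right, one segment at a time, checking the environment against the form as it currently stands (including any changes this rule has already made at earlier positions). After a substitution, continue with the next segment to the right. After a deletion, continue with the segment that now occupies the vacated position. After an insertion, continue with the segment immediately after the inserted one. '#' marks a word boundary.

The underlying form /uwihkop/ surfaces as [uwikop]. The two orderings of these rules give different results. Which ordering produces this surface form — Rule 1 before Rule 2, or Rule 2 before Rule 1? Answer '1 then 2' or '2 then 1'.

2 then 1

Order 1 then 2:
  1 h-Deletion: [uwihkop] → [uwikop]
  2 Intervocalic Voicing: [uwikop] → [uwigop]
  result: [uwigop]
Order 2 then 1:
  2 Intervocalic Voicing: no change — [uwihkop]
  1 h-Deletion: [uwihkop] → [uwikop]
  result: [uwikop]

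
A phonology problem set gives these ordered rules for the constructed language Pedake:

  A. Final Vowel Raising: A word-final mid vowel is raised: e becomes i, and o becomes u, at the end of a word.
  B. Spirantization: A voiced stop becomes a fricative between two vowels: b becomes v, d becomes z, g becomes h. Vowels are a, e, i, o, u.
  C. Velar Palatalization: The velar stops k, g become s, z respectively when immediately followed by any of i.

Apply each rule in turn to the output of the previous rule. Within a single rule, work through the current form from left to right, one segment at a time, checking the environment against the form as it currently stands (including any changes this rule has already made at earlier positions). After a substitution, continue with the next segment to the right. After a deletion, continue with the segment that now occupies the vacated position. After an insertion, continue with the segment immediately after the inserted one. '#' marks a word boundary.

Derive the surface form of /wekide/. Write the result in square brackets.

[wesizi]

A Final Vowel Raising: [wekide] → [wekidi]
B Spirantization: [wekidi] → [wekizi]
C Velar Palatalization: [wekizi] → [wesizi]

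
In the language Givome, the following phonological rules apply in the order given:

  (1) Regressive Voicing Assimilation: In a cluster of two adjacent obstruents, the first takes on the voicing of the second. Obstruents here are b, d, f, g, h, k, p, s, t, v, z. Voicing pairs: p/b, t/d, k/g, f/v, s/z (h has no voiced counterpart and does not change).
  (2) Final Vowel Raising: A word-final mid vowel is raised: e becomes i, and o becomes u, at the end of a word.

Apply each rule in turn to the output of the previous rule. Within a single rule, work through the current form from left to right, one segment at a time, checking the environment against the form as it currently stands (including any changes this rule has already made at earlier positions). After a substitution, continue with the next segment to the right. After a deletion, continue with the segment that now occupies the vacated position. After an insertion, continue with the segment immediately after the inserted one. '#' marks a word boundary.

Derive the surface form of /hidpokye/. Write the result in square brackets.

[hitpokyi]

(1) Regressive Voicing Assimilation: [hidpokye] → [hitpokye]
(2) Final Vowel Raising: [hitpokye] → [hitpokyi]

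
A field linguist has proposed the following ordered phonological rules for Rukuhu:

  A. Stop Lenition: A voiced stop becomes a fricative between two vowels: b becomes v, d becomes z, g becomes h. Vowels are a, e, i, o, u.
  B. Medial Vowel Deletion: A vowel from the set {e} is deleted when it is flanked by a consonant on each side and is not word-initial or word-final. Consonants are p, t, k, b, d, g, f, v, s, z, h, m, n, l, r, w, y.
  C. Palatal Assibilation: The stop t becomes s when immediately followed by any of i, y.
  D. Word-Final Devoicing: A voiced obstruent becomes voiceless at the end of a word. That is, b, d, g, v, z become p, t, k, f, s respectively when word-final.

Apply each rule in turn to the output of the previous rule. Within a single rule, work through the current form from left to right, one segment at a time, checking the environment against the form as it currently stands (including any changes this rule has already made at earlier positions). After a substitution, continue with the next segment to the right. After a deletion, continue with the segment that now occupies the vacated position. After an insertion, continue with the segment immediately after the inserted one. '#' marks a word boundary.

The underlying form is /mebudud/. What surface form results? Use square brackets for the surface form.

[mvuzut]

A Stop Lenition: [mebudud] → [mevuzud]
B Medial Vowel Deletion: [mevuzud] → [mvuzud]
C Palatal Assibilation: no change — [mvuzud]
D Word-Final Devoicing: [mvuzud] → [mvuzut]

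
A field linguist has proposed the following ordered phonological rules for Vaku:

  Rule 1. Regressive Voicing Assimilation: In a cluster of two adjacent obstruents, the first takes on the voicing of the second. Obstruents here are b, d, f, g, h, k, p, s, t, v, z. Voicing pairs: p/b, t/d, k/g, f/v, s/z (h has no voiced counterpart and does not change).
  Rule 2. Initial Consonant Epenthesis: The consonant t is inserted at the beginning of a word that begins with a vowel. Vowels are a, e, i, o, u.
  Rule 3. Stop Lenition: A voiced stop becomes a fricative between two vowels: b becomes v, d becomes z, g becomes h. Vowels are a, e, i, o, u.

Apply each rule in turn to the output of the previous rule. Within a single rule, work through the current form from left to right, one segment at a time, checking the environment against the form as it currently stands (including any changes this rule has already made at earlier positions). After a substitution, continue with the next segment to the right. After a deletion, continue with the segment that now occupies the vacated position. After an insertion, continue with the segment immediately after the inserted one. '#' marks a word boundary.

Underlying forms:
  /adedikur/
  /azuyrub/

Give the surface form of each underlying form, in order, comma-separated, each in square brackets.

[tazezikur], [tazuyrub]

/adedikur/:
  Rule 1 Regressive Voicing Assimilation: no change — [adedikur]
  Rule 2 Initial Consonant Epenthesis: [adedikur] → [tadedikur]
  Rule 3 Stop Lenition: [tadedikur] → [tazezikur]
/azuyrub/:
  Rule 1 Regressive Voicing Assimilation: no change — [azuyrub]
  Rule 2 Initial Consonant Epenthesis: [azuyrub] → [tazuyrub]
  Rule 3 Stop Lenition: no change — [tazuyrub]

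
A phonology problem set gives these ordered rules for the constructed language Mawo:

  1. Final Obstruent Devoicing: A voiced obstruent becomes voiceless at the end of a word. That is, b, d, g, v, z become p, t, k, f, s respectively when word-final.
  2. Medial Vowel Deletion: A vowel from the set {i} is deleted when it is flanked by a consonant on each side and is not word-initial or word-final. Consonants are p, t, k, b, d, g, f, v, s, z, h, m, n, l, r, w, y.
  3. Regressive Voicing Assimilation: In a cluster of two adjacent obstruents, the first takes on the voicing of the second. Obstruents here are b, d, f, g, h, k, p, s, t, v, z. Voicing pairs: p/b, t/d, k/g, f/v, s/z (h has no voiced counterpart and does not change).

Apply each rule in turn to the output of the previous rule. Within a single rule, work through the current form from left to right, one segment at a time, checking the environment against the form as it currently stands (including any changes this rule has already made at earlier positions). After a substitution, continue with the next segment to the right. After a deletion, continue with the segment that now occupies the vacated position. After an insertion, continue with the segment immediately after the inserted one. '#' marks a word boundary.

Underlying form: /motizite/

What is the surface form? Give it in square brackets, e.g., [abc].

[modste]

1 Final Obstruent Devoicing: no change — [motizite]
2 Medial Vowel Deletion: [motizite] → [motzte]
3 Regressive Voicing Assimilation: [motzte] → [modste]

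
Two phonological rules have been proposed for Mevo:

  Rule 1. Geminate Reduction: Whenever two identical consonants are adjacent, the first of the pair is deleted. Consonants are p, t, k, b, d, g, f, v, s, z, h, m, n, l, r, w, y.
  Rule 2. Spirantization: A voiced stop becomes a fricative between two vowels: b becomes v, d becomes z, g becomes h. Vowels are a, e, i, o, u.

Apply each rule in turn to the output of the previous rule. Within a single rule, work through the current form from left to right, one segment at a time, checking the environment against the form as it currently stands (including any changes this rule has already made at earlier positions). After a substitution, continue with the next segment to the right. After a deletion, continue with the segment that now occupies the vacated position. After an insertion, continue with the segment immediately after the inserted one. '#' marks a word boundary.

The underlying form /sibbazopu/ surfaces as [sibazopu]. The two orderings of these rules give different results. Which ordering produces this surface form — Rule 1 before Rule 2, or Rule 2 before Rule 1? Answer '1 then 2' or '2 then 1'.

Order 1 then 2:
  1 Geminate Reduction: [sibbazopu] → [sibazopu]
  2 Spirantization: [sibazopu] → [sivazopu]
  result: [sivazopu]
Order 2 then 1:
  2 Spirantization: no change — [sibbazopu]
  1 Geminate Reduction: [sibbazopu] → [sibazopu]
  result: [sibazopu]

2 then 1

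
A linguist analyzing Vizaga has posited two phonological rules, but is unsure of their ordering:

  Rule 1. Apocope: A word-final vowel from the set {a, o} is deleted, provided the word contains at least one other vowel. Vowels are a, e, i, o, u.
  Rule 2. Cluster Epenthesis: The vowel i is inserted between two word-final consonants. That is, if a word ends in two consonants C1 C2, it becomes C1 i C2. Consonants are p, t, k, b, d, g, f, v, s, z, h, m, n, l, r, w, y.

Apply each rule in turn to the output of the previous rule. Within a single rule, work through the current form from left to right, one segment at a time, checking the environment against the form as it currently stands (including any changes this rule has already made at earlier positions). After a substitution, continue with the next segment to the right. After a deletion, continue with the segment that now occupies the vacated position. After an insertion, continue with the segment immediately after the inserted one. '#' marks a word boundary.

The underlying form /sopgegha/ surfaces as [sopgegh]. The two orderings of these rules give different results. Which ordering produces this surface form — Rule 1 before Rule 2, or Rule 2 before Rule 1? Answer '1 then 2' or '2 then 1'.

Order 1 then 2:
  1 Apocope: [sopgegha] → [sopgegh]
  2 Cluster Epenthesis: [sopgegh] → [sopgegih]
  result: [sopgegih]
Order 2 then 1:
  2 Cluster Epenthesis: no change — [sopgegha]
  1 Apocope: [sopgegha] → [sopgegh]
  result: [sopgegh]

2 then 1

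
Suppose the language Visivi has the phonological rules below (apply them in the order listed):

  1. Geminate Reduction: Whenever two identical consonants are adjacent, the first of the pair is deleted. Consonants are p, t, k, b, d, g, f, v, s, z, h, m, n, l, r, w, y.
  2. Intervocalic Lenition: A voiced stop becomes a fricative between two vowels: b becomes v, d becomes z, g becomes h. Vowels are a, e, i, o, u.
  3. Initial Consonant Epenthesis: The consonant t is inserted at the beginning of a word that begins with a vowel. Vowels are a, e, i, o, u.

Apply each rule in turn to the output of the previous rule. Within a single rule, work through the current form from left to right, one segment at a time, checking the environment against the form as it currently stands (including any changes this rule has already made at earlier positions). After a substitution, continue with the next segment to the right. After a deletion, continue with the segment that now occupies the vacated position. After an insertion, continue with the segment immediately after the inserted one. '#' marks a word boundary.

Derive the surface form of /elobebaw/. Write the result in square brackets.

[telovevaw]

1 Geminate Reduction: no change — [elobebaw]
2 Intervocalic Lenition: [elobebaw] → [elovevaw]
3 Initial Consonant Epenthesis: [elovevaw] → [telovevaw]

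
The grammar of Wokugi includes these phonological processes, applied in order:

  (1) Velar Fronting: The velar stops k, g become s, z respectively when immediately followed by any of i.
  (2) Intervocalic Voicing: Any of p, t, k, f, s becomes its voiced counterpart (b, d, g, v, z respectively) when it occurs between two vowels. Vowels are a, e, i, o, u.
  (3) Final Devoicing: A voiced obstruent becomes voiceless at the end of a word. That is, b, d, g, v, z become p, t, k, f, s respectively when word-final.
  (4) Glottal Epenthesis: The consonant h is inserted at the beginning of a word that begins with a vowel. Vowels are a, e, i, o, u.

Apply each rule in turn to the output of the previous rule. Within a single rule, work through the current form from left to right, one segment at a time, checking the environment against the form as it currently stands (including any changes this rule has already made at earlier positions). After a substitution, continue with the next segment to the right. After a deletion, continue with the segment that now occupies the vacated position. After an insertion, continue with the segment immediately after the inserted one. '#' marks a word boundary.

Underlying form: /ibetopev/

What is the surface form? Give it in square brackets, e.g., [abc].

(1) Velar Fronting: no change — [ibetopev]
(2) Intervocalic Voicing: [ibetopev] → [ibedobev]
(3) Final Devoicing: [ibedobev] → [ibedobef]
(4) Glottal Epenthesis: [ibedobef] → [hibedobef]

[hibedobef]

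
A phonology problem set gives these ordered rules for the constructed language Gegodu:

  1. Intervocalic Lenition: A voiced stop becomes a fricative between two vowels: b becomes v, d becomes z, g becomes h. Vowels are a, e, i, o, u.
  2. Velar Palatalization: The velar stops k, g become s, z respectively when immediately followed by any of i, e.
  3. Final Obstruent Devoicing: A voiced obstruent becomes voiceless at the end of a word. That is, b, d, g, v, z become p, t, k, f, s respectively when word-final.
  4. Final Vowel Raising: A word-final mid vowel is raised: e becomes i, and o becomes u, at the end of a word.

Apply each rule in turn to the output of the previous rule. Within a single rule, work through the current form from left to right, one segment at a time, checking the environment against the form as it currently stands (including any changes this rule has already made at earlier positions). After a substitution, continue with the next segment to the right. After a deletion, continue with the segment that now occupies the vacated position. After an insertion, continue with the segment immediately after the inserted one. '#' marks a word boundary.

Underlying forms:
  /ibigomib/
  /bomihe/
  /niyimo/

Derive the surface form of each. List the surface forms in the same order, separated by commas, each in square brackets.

[ivihomip], [bomihi], [niyimu]

/ibigomib/:
  1 Intervocalic Lenition: [ibigomib] → [ivihomib]
  2 Velar Palatalization: no change — [ivihomib]
  3 Final Obstruent Devoicing: [ivihomib] → [ivihomip]
  4 Final Vowel Raising: no change — [ivihomip]
/bomihe/:
  1 Intervocalic Lenition: no change — [bomihe]
  2 Velar Palatalization: no change — [bomihe]
  3 Final Obstruent Devoicing: no change — [bomihe]
  4 Final Vowel Raising: [bomihe] → [bomihi]
/niyimo/:
  1 Intervocalic Lenition: no change — [niyimo]
  2 Velar Palatalization: no change — [niyimo]
  3 Final Obstruent Devoicing: no change — [niyimo]
  4 Final Vowel Raising: [niyimo] → [niyimu]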